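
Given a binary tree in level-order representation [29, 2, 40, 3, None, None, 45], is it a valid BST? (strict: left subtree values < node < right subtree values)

Level-order array: [29, 2, 40, 3, None, None, 45]
Validate using subtree bounds (lo, hi): at each node, require lo < value < hi,
then recurse left with hi=value and right with lo=value.
Preorder trace (stopping at first violation):
  at node 29 with bounds (-inf, +inf): OK
  at node 2 with bounds (-inf, 29): OK
  at node 3 with bounds (-inf, 2): VIOLATION
Node 3 violates its bound: not (-inf < 3 < 2).
Result: Not a valid BST


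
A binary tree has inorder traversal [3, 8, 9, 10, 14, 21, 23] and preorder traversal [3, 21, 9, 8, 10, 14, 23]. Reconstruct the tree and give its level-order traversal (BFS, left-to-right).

Inorder:  [3, 8, 9, 10, 14, 21, 23]
Preorder: [3, 21, 9, 8, 10, 14, 23]
Algorithm: preorder visits root first, so consume preorder in order;
for each root, split the current inorder slice at that value into
left-subtree inorder and right-subtree inorder, then recurse.
Recursive splits:
  root=3; inorder splits into left=[], right=[8, 9, 10, 14, 21, 23]
  root=21; inorder splits into left=[8, 9, 10, 14], right=[23]
  root=9; inorder splits into left=[8], right=[10, 14]
  root=8; inorder splits into left=[], right=[]
  root=10; inorder splits into left=[], right=[14]
  root=14; inorder splits into left=[], right=[]
  root=23; inorder splits into left=[], right=[]
Reconstructed level-order: [3, 21, 9, 23, 8, 10, 14]


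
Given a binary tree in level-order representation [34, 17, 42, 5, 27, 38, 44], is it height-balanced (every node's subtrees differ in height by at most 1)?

Tree (level-order array): [34, 17, 42, 5, 27, 38, 44]
Definition: a tree is height-balanced if, at every node, |h(left) - h(right)| <= 1 (empty subtree has height -1).
Bottom-up per-node check:
  node 5: h_left=-1, h_right=-1, diff=0 [OK], height=0
  node 27: h_left=-1, h_right=-1, diff=0 [OK], height=0
  node 17: h_left=0, h_right=0, diff=0 [OK], height=1
  node 38: h_left=-1, h_right=-1, diff=0 [OK], height=0
  node 44: h_left=-1, h_right=-1, diff=0 [OK], height=0
  node 42: h_left=0, h_right=0, diff=0 [OK], height=1
  node 34: h_left=1, h_right=1, diff=0 [OK], height=2
All nodes satisfy the balance condition.
Result: Balanced


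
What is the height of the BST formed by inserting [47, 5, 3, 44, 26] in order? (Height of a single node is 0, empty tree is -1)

Insertion order: [47, 5, 3, 44, 26]
Tree (level-order array): [47, 5, None, 3, 44, None, None, 26]
Compute height bottom-up (empty subtree = -1):
  height(3) = 1 + max(-1, -1) = 0
  height(26) = 1 + max(-1, -1) = 0
  height(44) = 1 + max(0, -1) = 1
  height(5) = 1 + max(0, 1) = 2
  height(47) = 1 + max(2, -1) = 3
Height = 3


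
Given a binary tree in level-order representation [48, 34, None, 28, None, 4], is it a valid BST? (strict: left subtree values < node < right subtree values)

Level-order array: [48, 34, None, 28, None, 4]
Validate using subtree bounds (lo, hi): at each node, require lo < value < hi,
then recurse left with hi=value and right with lo=value.
Preorder trace (stopping at first violation):
  at node 48 with bounds (-inf, +inf): OK
  at node 34 with bounds (-inf, 48): OK
  at node 28 with bounds (-inf, 34): OK
  at node 4 with bounds (-inf, 28): OK
No violation found at any node.
Result: Valid BST


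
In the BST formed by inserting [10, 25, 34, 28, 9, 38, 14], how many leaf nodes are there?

Tree built from: [10, 25, 34, 28, 9, 38, 14]
Tree (level-order array): [10, 9, 25, None, None, 14, 34, None, None, 28, 38]
Rule: A leaf has 0 children.
Per-node child counts:
  node 10: 2 child(ren)
  node 9: 0 child(ren)
  node 25: 2 child(ren)
  node 14: 0 child(ren)
  node 34: 2 child(ren)
  node 28: 0 child(ren)
  node 38: 0 child(ren)
Matching nodes: [9, 14, 28, 38]
Count of leaf nodes: 4


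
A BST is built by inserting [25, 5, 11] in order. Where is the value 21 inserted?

Starting tree (level order): [25, 5, None, None, 11]
Insertion path: 25 -> 5 -> 11
Result: insert 21 as right child of 11
Final tree (level order): [25, 5, None, None, 11, None, 21]


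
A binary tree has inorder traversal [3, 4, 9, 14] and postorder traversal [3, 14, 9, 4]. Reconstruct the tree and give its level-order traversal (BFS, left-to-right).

Inorder:   [3, 4, 9, 14]
Postorder: [3, 14, 9, 4]
Algorithm: postorder visits root last, so walk postorder right-to-left;
each value is the root of the current inorder slice — split it at that
value, recurse on the right subtree first, then the left.
Recursive splits:
  root=4; inorder splits into left=[3], right=[9, 14]
  root=9; inorder splits into left=[], right=[14]
  root=14; inorder splits into left=[], right=[]
  root=3; inorder splits into left=[], right=[]
Reconstructed level-order: [4, 3, 9, 14]


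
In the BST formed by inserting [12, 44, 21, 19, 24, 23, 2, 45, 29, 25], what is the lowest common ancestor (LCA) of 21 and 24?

Tree insertion order: [12, 44, 21, 19, 24, 23, 2, 45, 29, 25]
Tree (level-order array): [12, 2, 44, None, None, 21, 45, 19, 24, None, None, None, None, 23, 29, None, None, 25]
In a BST, the LCA of p=21, q=24 is the first node v on the
root-to-leaf path with p <= v <= q (go left if both < v, right if both > v).
Walk from root:
  at 12: both 21 and 24 > 12, go right
  at 44: both 21 and 24 < 44, go left
  at 21: 21 <= 21 <= 24, this is the LCA
LCA = 21


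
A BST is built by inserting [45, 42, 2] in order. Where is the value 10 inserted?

Starting tree (level order): [45, 42, None, 2]
Insertion path: 45 -> 42 -> 2
Result: insert 10 as right child of 2
Final tree (level order): [45, 42, None, 2, None, None, 10]


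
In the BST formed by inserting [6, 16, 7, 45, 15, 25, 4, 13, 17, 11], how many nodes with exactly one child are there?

Tree built from: [6, 16, 7, 45, 15, 25, 4, 13, 17, 11]
Tree (level-order array): [6, 4, 16, None, None, 7, 45, None, 15, 25, None, 13, None, 17, None, 11]
Rule: These are nodes with exactly 1 non-null child.
Per-node child counts:
  node 6: 2 child(ren)
  node 4: 0 child(ren)
  node 16: 2 child(ren)
  node 7: 1 child(ren)
  node 15: 1 child(ren)
  node 13: 1 child(ren)
  node 11: 0 child(ren)
  node 45: 1 child(ren)
  node 25: 1 child(ren)
  node 17: 0 child(ren)
Matching nodes: [7, 15, 13, 45, 25]
Count of nodes with exactly one child: 5


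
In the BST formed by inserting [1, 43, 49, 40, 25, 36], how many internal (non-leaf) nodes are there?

Tree built from: [1, 43, 49, 40, 25, 36]
Tree (level-order array): [1, None, 43, 40, 49, 25, None, None, None, None, 36]
Rule: An internal node has at least one child.
Per-node child counts:
  node 1: 1 child(ren)
  node 43: 2 child(ren)
  node 40: 1 child(ren)
  node 25: 1 child(ren)
  node 36: 0 child(ren)
  node 49: 0 child(ren)
Matching nodes: [1, 43, 40, 25]
Count of internal (non-leaf) nodes: 4


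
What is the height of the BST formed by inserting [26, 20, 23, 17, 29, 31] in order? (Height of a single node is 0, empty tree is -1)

Insertion order: [26, 20, 23, 17, 29, 31]
Tree (level-order array): [26, 20, 29, 17, 23, None, 31]
Compute height bottom-up (empty subtree = -1):
  height(17) = 1 + max(-1, -1) = 0
  height(23) = 1 + max(-1, -1) = 0
  height(20) = 1 + max(0, 0) = 1
  height(31) = 1 + max(-1, -1) = 0
  height(29) = 1 + max(-1, 0) = 1
  height(26) = 1 + max(1, 1) = 2
Height = 2


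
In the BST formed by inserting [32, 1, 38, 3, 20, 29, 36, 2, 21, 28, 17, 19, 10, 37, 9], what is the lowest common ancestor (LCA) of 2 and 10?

Tree insertion order: [32, 1, 38, 3, 20, 29, 36, 2, 21, 28, 17, 19, 10, 37, 9]
Tree (level-order array): [32, 1, 38, None, 3, 36, None, 2, 20, None, 37, None, None, 17, 29, None, None, 10, 19, 21, None, 9, None, None, None, None, 28]
In a BST, the LCA of p=2, q=10 is the first node v on the
root-to-leaf path with p <= v <= q (go left if both < v, right if both > v).
Walk from root:
  at 32: both 2 and 10 < 32, go left
  at 1: both 2 and 10 > 1, go right
  at 3: 2 <= 3 <= 10, this is the LCA
LCA = 3


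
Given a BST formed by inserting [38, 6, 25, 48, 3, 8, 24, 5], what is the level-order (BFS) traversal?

Tree insertion order: [38, 6, 25, 48, 3, 8, 24, 5]
Tree (level-order array): [38, 6, 48, 3, 25, None, None, None, 5, 8, None, None, None, None, 24]
BFS from the root, enqueuing left then right child of each popped node:
  queue [38] -> pop 38, enqueue [6, 48], visited so far: [38]
  queue [6, 48] -> pop 6, enqueue [3, 25], visited so far: [38, 6]
  queue [48, 3, 25] -> pop 48, enqueue [none], visited so far: [38, 6, 48]
  queue [3, 25] -> pop 3, enqueue [5], visited so far: [38, 6, 48, 3]
  queue [25, 5] -> pop 25, enqueue [8], visited so far: [38, 6, 48, 3, 25]
  queue [5, 8] -> pop 5, enqueue [none], visited so far: [38, 6, 48, 3, 25, 5]
  queue [8] -> pop 8, enqueue [24], visited so far: [38, 6, 48, 3, 25, 5, 8]
  queue [24] -> pop 24, enqueue [none], visited so far: [38, 6, 48, 3, 25, 5, 8, 24]
Result: [38, 6, 48, 3, 25, 5, 8, 24]


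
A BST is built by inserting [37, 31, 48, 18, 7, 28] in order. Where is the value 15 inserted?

Starting tree (level order): [37, 31, 48, 18, None, None, None, 7, 28]
Insertion path: 37 -> 31 -> 18 -> 7
Result: insert 15 as right child of 7
Final tree (level order): [37, 31, 48, 18, None, None, None, 7, 28, None, 15]


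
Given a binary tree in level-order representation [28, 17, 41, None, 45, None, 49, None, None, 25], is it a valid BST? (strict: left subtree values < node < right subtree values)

Level-order array: [28, 17, 41, None, 45, None, 49, None, None, 25]
Validate using subtree bounds (lo, hi): at each node, require lo < value < hi,
then recurse left with hi=value and right with lo=value.
Preorder trace (stopping at first violation):
  at node 28 with bounds (-inf, +inf): OK
  at node 17 with bounds (-inf, 28): OK
  at node 45 with bounds (17, 28): VIOLATION
Node 45 violates its bound: not (17 < 45 < 28).
Result: Not a valid BST


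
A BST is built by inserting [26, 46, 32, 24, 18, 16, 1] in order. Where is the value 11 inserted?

Starting tree (level order): [26, 24, 46, 18, None, 32, None, 16, None, None, None, 1]
Insertion path: 26 -> 24 -> 18 -> 16 -> 1
Result: insert 11 as right child of 1
Final tree (level order): [26, 24, 46, 18, None, 32, None, 16, None, None, None, 1, None, None, 11]


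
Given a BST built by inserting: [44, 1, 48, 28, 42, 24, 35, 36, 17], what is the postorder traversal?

Tree insertion order: [44, 1, 48, 28, 42, 24, 35, 36, 17]
Tree (level-order array): [44, 1, 48, None, 28, None, None, 24, 42, 17, None, 35, None, None, None, None, 36]
Postorder traversal: [17, 24, 36, 35, 42, 28, 1, 48, 44]


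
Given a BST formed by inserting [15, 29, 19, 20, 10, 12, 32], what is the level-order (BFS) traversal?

Tree insertion order: [15, 29, 19, 20, 10, 12, 32]
Tree (level-order array): [15, 10, 29, None, 12, 19, 32, None, None, None, 20]
BFS from the root, enqueuing left then right child of each popped node:
  queue [15] -> pop 15, enqueue [10, 29], visited so far: [15]
  queue [10, 29] -> pop 10, enqueue [12], visited so far: [15, 10]
  queue [29, 12] -> pop 29, enqueue [19, 32], visited so far: [15, 10, 29]
  queue [12, 19, 32] -> pop 12, enqueue [none], visited so far: [15, 10, 29, 12]
  queue [19, 32] -> pop 19, enqueue [20], visited so far: [15, 10, 29, 12, 19]
  queue [32, 20] -> pop 32, enqueue [none], visited so far: [15, 10, 29, 12, 19, 32]
  queue [20] -> pop 20, enqueue [none], visited so far: [15, 10, 29, 12, 19, 32, 20]
Result: [15, 10, 29, 12, 19, 32, 20]


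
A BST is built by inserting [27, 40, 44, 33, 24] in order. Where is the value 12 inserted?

Starting tree (level order): [27, 24, 40, None, None, 33, 44]
Insertion path: 27 -> 24
Result: insert 12 as left child of 24
Final tree (level order): [27, 24, 40, 12, None, 33, 44]


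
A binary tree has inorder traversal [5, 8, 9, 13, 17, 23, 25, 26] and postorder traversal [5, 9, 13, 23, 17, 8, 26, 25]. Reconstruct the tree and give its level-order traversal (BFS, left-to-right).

Inorder:   [5, 8, 9, 13, 17, 23, 25, 26]
Postorder: [5, 9, 13, 23, 17, 8, 26, 25]
Algorithm: postorder visits root last, so walk postorder right-to-left;
each value is the root of the current inorder slice — split it at that
value, recurse on the right subtree first, then the left.
Recursive splits:
  root=25; inorder splits into left=[5, 8, 9, 13, 17, 23], right=[26]
  root=26; inorder splits into left=[], right=[]
  root=8; inorder splits into left=[5], right=[9, 13, 17, 23]
  root=17; inorder splits into left=[9, 13], right=[23]
  root=23; inorder splits into left=[], right=[]
  root=13; inorder splits into left=[9], right=[]
  root=9; inorder splits into left=[], right=[]
  root=5; inorder splits into left=[], right=[]
Reconstructed level-order: [25, 8, 26, 5, 17, 13, 23, 9]


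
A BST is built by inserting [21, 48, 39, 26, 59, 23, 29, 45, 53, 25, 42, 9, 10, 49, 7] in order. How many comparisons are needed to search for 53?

Search path for 53: 21 -> 48 -> 59 -> 53
Found: True
Comparisons: 4


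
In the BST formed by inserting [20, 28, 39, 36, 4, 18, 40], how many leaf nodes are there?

Tree built from: [20, 28, 39, 36, 4, 18, 40]
Tree (level-order array): [20, 4, 28, None, 18, None, 39, None, None, 36, 40]
Rule: A leaf has 0 children.
Per-node child counts:
  node 20: 2 child(ren)
  node 4: 1 child(ren)
  node 18: 0 child(ren)
  node 28: 1 child(ren)
  node 39: 2 child(ren)
  node 36: 0 child(ren)
  node 40: 0 child(ren)
Matching nodes: [18, 36, 40]
Count of leaf nodes: 3


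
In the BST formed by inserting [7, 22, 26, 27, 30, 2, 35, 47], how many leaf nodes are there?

Tree built from: [7, 22, 26, 27, 30, 2, 35, 47]
Tree (level-order array): [7, 2, 22, None, None, None, 26, None, 27, None, 30, None, 35, None, 47]
Rule: A leaf has 0 children.
Per-node child counts:
  node 7: 2 child(ren)
  node 2: 0 child(ren)
  node 22: 1 child(ren)
  node 26: 1 child(ren)
  node 27: 1 child(ren)
  node 30: 1 child(ren)
  node 35: 1 child(ren)
  node 47: 0 child(ren)
Matching nodes: [2, 47]
Count of leaf nodes: 2


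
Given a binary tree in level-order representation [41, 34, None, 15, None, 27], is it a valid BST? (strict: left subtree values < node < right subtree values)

Level-order array: [41, 34, None, 15, None, 27]
Validate using subtree bounds (lo, hi): at each node, require lo < value < hi,
then recurse left with hi=value and right with lo=value.
Preorder trace (stopping at first violation):
  at node 41 with bounds (-inf, +inf): OK
  at node 34 with bounds (-inf, 41): OK
  at node 15 with bounds (-inf, 34): OK
  at node 27 with bounds (-inf, 15): VIOLATION
Node 27 violates its bound: not (-inf < 27 < 15).
Result: Not a valid BST


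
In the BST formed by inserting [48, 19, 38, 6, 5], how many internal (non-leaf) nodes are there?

Tree built from: [48, 19, 38, 6, 5]
Tree (level-order array): [48, 19, None, 6, 38, 5]
Rule: An internal node has at least one child.
Per-node child counts:
  node 48: 1 child(ren)
  node 19: 2 child(ren)
  node 6: 1 child(ren)
  node 5: 0 child(ren)
  node 38: 0 child(ren)
Matching nodes: [48, 19, 6]
Count of internal (non-leaf) nodes: 3


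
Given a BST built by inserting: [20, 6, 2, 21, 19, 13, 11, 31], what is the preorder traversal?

Tree insertion order: [20, 6, 2, 21, 19, 13, 11, 31]
Tree (level-order array): [20, 6, 21, 2, 19, None, 31, None, None, 13, None, None, None, 11]
Preorder traversal: [20, 6, 2, 19, 13, 11, 21, 31]


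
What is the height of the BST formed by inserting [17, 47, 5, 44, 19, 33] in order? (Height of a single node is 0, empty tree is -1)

Insertion order: [17, 47, 5, 44, 19, 33]
Tree (level-order array): [17, 5, 47, None, None, 44, None, 19, None, None, 33]
Compute height bottom-up (empty subtree = -1):
  height(5) = 1 + max(-1, -1) = 0
  height(33) = 1 + max(-1, -1) = 0
  height(19) = 1 + max(-1, 0) = 1
  height(44) = 1 + max(1, -1) = 2
  height(47) = 1 + max(2, -1) = 3
  height(17) = 1 + max(0, 3) = 4
Height = 4


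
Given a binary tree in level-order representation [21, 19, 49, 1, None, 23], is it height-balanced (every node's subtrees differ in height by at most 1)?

Tree (level-order array): [21, 19, 49, 1, None, 23]
Definition: a tree is height-balanced if, at every node, |h(left) - h(right)| <= 1 (empty subtree has height -1).
Bottom-up per-node check:
  node 1: h_left=-1, h_right=-1, diff=0 [OK], height=0
  node 19: h_left=0, h_right=-1, diff=1 [OK], height=1
  node 23: h_left=-1, h_right=-1, diff=0 [OK], height=0
  node 49: h_left=0, h_right=-1, diff=1 [OK], height=1
  node 21: h_left=1, h_right=1, diff=0 [OK], height=2
All nodes satisfy the balance condition.
Result: Balanced


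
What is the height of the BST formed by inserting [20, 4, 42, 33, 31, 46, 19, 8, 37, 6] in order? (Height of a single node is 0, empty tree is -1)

Insertion order: [20, 4, 42, 33, 31, 46, 19, 8, 37, 6]
Tree (level-order array): [20, 4, 42, None, 19, 33, 46, 8, None, 31, 37, None, None, 6]
Compute height bottom-up (empty subtree = -1):
  height(6) = 1 + max(-1, -1) = 0
  height(8) = 1 + max(0, -1) = 1
  height(19) = 1 + max(1, -1) = 2
  height(4) = 1 + max(-1, 2) = 3
  height(31) = 1 + max(-1, -1) = 0
  height(37) = 1 + max(-1, -1) = 0
  height(33) = 1 + max(0, 0) = 1
  height(46) = 1 + max(-1, -1) = 0
  height(42) = 1 + max(1, 0) = 2
  height(20) = 1 + max(3, 2) = 4
Height = 4


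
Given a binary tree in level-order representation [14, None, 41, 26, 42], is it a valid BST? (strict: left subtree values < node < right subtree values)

Level-order array: [14, None, 41, 26, 42]
Validate using subtree bounds (lo, hi): at each node, require lo < value < hi,
then recurse left with hi=value and right with lo=value.
Preorder trace (stopping at first violation):
  at node 14 with bounds (-inf, +inf): OK
  at node 41 with bounds (14, +inf): OK
  at node 26 with bounds (14, 41): OK
  at node 42 with bounds (41, +inf): OK
No violation found at any node.
Result: Valid BST


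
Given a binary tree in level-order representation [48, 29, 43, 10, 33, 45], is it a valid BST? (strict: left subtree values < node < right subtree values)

Level-order array: [48, 29, 43, 10, 33, 45]
Validate using subtree bounds (lo, hi): at each node, require lo < value < hi,
then recurse left with hi=value and right with lo=value.
Preorder trace (stopping at first violation):
  at node 48 with bounds (-inf, +inf): OK
  at node 29 with bounds (-inf, 48): OK
  at node 10 with bounds (-inf, 29): OK
  at node 33 with bounds (29, 48): OK
  at node 43 with bounds (48, +inf): VIOLATION
Node 43 violates its bound: not (48 < 43 < +inf).
Result: Not a valid BST


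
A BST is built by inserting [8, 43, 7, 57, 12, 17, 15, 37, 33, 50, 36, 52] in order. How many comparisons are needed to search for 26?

Search path for 26: 8 -> 43 -> 12 -> 17 -> 37 -> 33
Found: False
Comparisons: 6


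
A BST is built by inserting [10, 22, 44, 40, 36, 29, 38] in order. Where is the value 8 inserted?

Starting tree (level order): [10, None, 22, None, 44, 40, None, 36, None, 29, 38]
Insertion path: 10
Result: insert 8 as left child of 10
Final tree (level order): [10, 8, 22, None, None, None, 44, 40, None, 36, None, 29, 38]


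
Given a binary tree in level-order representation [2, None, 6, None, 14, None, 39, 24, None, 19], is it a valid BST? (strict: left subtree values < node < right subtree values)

Level-order array: [2, None, 6, None, 14, None, 39, 24, None, 19]
Validate using subtree bounds (lo, hi): at each node, require lo < value < hi,
then recurse left with hi=value and right with lo=value.
Preorder trace (stopping at first violation):
  at node 2 with bounds (-inf, +inf): OK
  at node 6 with bounds (2, +inf): OK
  at node 14 with bounds (6, +inf): OK
  at node 39 with bounds (14, +inf): OK
  at node 24 with bounds (14, 39): OK
  at node 19 with bounds (14, 24): OK
No violation found at any node.
Result: Valid BST


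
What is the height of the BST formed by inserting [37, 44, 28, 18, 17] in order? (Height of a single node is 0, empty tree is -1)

Insertion order: [37, 44, 28, 18, 17]
Tree (level-order array): [37, 28, 44, 18, None, None, None, 17]
Compute height bottom-up (empty subtree = -1):
  height(17) = 1 + max(-1, -1) = 0
  height(18) = 1 + max(0, -1) = 1
  height(28) = 1 + max(1, -1) = 2
  height(44) = 1 + max(-1, -1) = 0
  height(37) = 1 + max(2, 0) = 3
Height = 3


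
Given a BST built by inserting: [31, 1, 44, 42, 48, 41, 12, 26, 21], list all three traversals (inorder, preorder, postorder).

Tree insertion order: [31, 1, 44, 42, 48, 41, 12, 26, 21]
Tree (level-order array): [31, 1, 44, None, 12, 42, 48, None, 26, 41, None, None, None, 21]
Inorder (L, root, R): [1, 12, 21, 26, 31, 41, 42, 44, 48]
Preorder (root, L, R): [31, 1, 12, 26, 21, 44, 42, 41, 48]
Postorder (L, R, root): [21, 26, 12, 1, 41, 42, 48, 44, 31]


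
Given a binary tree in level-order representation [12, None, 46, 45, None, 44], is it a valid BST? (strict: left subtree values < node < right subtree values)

Level-order array: [12, None, 46, 45, None, 44]
Validate using subtree bounds (lo, hi): at each node, require lo < value < hi,
then recurse left with hi=value and right with lo=value.
Preorder trace (stopping at first violation):
  at node 12 with bounds (-inf, +inf): OK
  at node 46 with bounds (12, +inf): OK
  at node 45 with bounds (12, 46): OK
  at node 44 with bounds (12, 45): OK
No violation found at any node.
Result: Valid BST


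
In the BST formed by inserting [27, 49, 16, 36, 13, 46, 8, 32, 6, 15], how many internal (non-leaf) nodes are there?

Tree built from: [27, 49, 16, 36, 13, 46, 8, 32, 6, 15]
Tree (level-order array): [27, 16, 49, 13, None, 36, None, 8, 15, 32, 46, 6]
Rule: An internal node has at least one child.
Per-node child counts:
  node 27: 2 child(ren)
  node 16: 1 child(ren)
  node 13: 2 child(ren)
  node 8: 1 child(ren)
  node 6: 0 child(ren)
  node 15: 0 child(ren)
  node 49: 1 child(ren)
  node 36: 2 child(ren)
  node 32: 0 child(ren)
  node 46: 0 child(ren)
Matching nodes: [27, 16, 13, 8, 49, 36]
Count of internal (non-leaf) nodes: 6


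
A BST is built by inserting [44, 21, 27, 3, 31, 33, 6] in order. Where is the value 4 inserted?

Starting tree (level order): [44, 21, None, 3, 27, None, 6, None, 31, None, None, None, 33]
Insertion path: 44 -> 21 -> 3 -> 6
Result: insert 4 as left child of 6
Final tree (level order): [44, 21, None, 3, 27, None, 6, None, 31, 4, None, None, 33]


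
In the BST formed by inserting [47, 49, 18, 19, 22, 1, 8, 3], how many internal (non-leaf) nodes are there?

Tree built from: [47, 49, 18, 19, 22, 1, 8, 3]
Tree (level-order array): [47, 18, 49, 1, 19, None, None, None, 8, None, 22, 3]
Rule: An internal node has at least one child.
Per-node child counts:
  node 47: 2 child(ren)
  node 18: 2 child(ren)
  node 1: 1 child(ren)
  node 8: 1 child(ren)
  node 3: 0 child(ren)
  node 19: 1 child(ren)
  node 22: 0 child(ren)
  node 49: 0 child(ren)
Matching nodes: [47, 18, 1, 8, 19]
Count of internal (non-leaf) nodes: 5


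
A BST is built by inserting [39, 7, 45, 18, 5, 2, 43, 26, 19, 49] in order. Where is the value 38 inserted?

Starting tree (level order): [39, 7, 45, 5, 18, 43, 49, 2, None, None, 26, None, None, None, None, None, None, 19]
Insertion path: 39 -> 7 -> 18 -> 26
Result: insert 38 as right child of 26
Final tree (level order): [39, 7, 45, 5, 18, 43, 49, 2, None, None, 26, None, None, None, None, None, None, 19, 38]


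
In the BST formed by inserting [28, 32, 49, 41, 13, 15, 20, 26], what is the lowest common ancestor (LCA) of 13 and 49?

Tree insertion order: [28, 32, 49, 41, 13, 15, 20, 26]
Tree (level-order array): [28, 13, 32, None, 15, None, 49, None, 20, 41, None, None, 26]
In a BST, the LCA of p=13, q=49 is the first node v on the
root-to-leaf path with p <= v <= q (go left if both < v, right if both > v).
Walk from root:
  at 28: 13 <= 28 <= 49, this is the LCA
LCA = 28


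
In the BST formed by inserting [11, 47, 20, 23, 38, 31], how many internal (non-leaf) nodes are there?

Tree built from: [11, 47, 20, 23, 38, 31]
Tree (level-order array): [11, None, 47, 20, None, None, 23, None, 38, 31]
Rule: An internal node has at least one child.
Per-node child counts:
  node 11: 1 child(ren)
  node 47: 1 child(ren)
  node 20: 1 child(ren)
  node 23: 1 child(ren)
  node 38: 1 child(ren)
  node 31: 0 child(ren)
Matching nodes: [11, 47, 20, 23, 38]
Count of internal (non-leaf) nodes: 5


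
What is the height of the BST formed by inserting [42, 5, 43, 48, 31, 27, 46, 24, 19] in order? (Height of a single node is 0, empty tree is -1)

Insertion order: [42, 5, 43, 48, 31, 27, 46, 24, 19]
Tree (level-order array): [42, 5, 43, None, 31, None, 48, 27, None, 46, None, 24, None, None, None, 19]
Compute height bottom-up (empty subtree = -1):
  height(19) = 1 + max(-1, -1) = 0
  height(24) = 1 + max(0, -1) = 1
  height(27) = 1 + max(1, -1) = 2
  height(31) = 1 + max(2, -1) = 3
  height(5) = 1 + max(-1, 3) = 4
  height(46) = 1 + max(-1, -1) = 0
  height(48) = 1 + max(0, -1) = 1
  height(43) = 1 + max(-1, 1) = 2
  height(42) = 1 + max(4, 2) = 5
Height = 5


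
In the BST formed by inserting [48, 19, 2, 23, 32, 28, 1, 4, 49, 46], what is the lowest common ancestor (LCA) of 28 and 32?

Tree insertion order: [48, 19, 2, 23, 32, 28, 1, 4, 49, 46]
Tree (level-order array): [48, 19, 49, 2, 23, None, None, 1, 4, None, 32, None, None, None, None, 28, 46]
In a BST, the LCA of p=28, q=32 is the first node v on the
root-to-leaf path with p <= v <= q (go left if both < v, right if both > v).
Walk from root:
  at 48: both 28 and 32 < 48, go left
  at 19: both 28 and 32 > 19, go right
  at 23: both 28 and 32 > 23, go right
  at 32: 28 <= 32 <= 32, this is the LCA
LCA = 32


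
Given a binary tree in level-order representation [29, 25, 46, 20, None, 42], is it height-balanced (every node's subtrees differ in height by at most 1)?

Tree (level-order array): [29, 25, 46, 20, None, 42]
Definition: a tree is height-balanced if, at every node, |h(left) - h(right)| <= 1 (empty subtree has height -1).
Bottom-up per-node check:
  node 20: h_left=-1, h_right=-1, diff=0 [OK], height=0
  node 25: h_left=0, h_right=-1, diff=1 [OK], height=1
  node 42: h_left=-1, h_right=-1, diff=0 [OK], height=0
  node 46: h_left=0, h_right=-1, diff=1 [OK], height=1
  node 29: h_left=1, h_right=1, diff=0 [OK], height=2
All nodes satisfy the balance condition.
Result: Balanced


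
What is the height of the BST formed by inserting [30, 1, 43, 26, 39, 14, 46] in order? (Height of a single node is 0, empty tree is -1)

Insertion order: [30, 1, 43, 26, 39, 14, 46]
Tree (level-order array): [30, 1, 43, None, 26, 39, 46, 14]
Compute height bottom-up (empty subtree = -1):
  height(14) = 1 + max(-1, -1) = 0
  height(26) = 1 + max(0, -1) = 1
  height(1) = 1 + max(-1, 1) = 2
  height(39) = 1 + max(-1, -1) = 0
  height(46) = 1 + max(-1, -1) = 0
  height(43) = 1 + max(0, 0) = 1
  height(30) = 1 + max(2, 1) = 3
Height = 3


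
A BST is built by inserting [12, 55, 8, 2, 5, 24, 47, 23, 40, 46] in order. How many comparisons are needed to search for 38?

Search path for 38: 12 -> 55 -> 24 -> 47 -> 40
Found: False
Comparisons: 5


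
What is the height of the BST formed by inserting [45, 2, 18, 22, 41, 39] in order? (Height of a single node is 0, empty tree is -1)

Insertion order: [45, 2, 18, 22, 41, 39]
Tree (level-order array): [45, 2, None, None, 18, None, 22, None, 41, 39]
Compute height bottom-up (empty subtree = -1):
  height(39) = 1 + max(-1, -1) = 0
  height(41) = 1 + max(0, -1) = 1
  height(22) = 1 + max(-1, 1) = 2
  height(18) = 1 + max(-1, 2) = 3
  height(2) = 1 + max(-1, 3) = 4
  height(45) = 1 + max(4, -1) = 5
Height = 5


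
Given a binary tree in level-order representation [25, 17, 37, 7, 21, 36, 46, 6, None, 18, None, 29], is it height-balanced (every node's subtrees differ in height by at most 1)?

Tree (level-order array): [25, 17, 37, 7, 21, 36, 46, 6, None, 18, None, 29]
Definition: a tree is height-balanced if, at every node, |h(left) - h(right)| <= 1 (empty subtree has height -1).
Bottom-up per-node check:
  node 6: h_left=-1, h_right=-1, diff=0 [OK], height=0
  node 7: h_left=0, h_right=-1, diff=1 [OK], height=1
  node 18: h_left=-1, h_right=-1, diff=0 [OK], height=0
  node 21: h_left=0, h_right=-1, diff=1 [OK], height=1
  node 17: h_left=1, h_right=1, diff=0 [OK], height=2
  node 29: h_left=-1, h_right=-1, diff=0 [OK], height=0
  node 36: h_left=0, h_right=-1, diff=1 [OK], height=1
  node 46: h_left=-1, h_right=-1, diff=0 [OK], height=0
  node 37: h_left=1, h_right=0, diff=1 [OK], height=2
  node 25: h_left=2, h_right=2, diff=0 [OK], height=3
All nodes satisfy the balance condition.
Result: Balanced


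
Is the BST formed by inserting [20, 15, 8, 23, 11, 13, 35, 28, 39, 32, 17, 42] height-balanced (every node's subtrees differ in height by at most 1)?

Tree (level-order array): [20, 15, 23, 8, 17, None, 35, None, 11, None, None, 28, 39, None, 13, None, 32, None, 42]
Definition: a tree is height-balanced if, at every node, |h(left) - h(right)| <= 1 (empty subtree has height -1).
Bottom-up per-node check:
  node 13: h_left=-1, h_right=-1, diff=0 [OK], height=0
  node 11: h_left=-1, h_right=0, diff=1 [OK], height=1
  node 8: h_left=-1, h_right=1, diff=2 [FAIL (|-1-1|=2 > 1)], height=2
  node 17: h_left=-1, h_right=-1, diff=0 [OK], height=0
  node 15: h_left=2, h_right=0, diff=2 [FAIL (|2-0|=2 > 1)], height=3
  node 32: h_left=-1, h_right=-1, diff=0 [OK], height=0
  node 28: h_left=-1, h_right=0, diff=1 [OK], height=1
  node 42: h_left=-1, h_right=-1, diff=0 [OK], height=0
  node 39: h_left=-1, h_right=0, diff=1 [OK], height=1
  node 35: h_left=1, h_right=1, diff=0 [OK], height=2
  node 23: h_left=-1, h_right=2, diff=3 [FAIL (|-1-2|=3 > 1)], height=3
  node 20: h_left=3, h_right=3, diff=0 [OK], height=4
Node 8 violates the condition: |-1 - 1| = 2 > 1.
Result: Not balanced


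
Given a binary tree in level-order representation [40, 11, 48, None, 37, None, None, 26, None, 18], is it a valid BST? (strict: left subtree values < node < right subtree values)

Level-order array: [40, 11, 48, None, 37, None, None, 26, None, 18]
Validate using subtree bounds (lo, hi): at each node, require lo < value < hi,
then recurse left with hi=value and right with lo=value.
Preorder trace (stopping at first violation):
  at node 40 with bounds (-inf, +inf): OK
  at node 11 with bounds (-inf, 40): OK
  at node 37 with bounds (11, 40): OK
  at node 26 with bounds (11, 37): OK
  at node 18 with bounds (11, 26): OK
  at node 48 with bounds (40, +inf): OK
No violation found at any node.
Result: Valid BST


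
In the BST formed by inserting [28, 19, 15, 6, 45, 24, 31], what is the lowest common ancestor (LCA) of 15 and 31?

Tree insertion order: [28, 19, 15, 6, 45, 24, 31]
Tree (level-order array): [28, 19, 45, 15, 24, 31, None, 6]
In a BST, the LCA of p=15, q=31 is the first node v on the
root-to-leaf path with p <= v <= q (go left if both < v, right if both > v).
Walk from root:
  at 28: 15 <= 28 <= 31, this is the LCA
LCA = 28


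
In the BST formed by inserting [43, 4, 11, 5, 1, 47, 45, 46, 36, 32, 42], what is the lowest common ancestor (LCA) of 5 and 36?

Tree insertion order: [43, 4, 11, 5, 1, 47, 45, 46, 36, 32, 42]
Tree (level-order array): [43, 4, 47, 1, 11, 45, None, None, None, 5, 36, None, 46, None, None, 32, 42]
In a BST, the LCA of p=5, q=36 is the first node v on the
root-to-leaf path with p <= v <= q (go left if both < v, right if both > v).
Walk from root:
  at 43: both 5 and 36 < 43, go left
  at 4: both 5 and 36 > 4, go right
  at 11: 5 <= 11 <= 36, this is the LCA
LCA = 11


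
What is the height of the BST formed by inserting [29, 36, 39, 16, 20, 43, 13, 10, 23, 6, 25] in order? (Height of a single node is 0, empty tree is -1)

Insertion order: [29, 36, 39, 16, 20, 43, 13, 10, 23, 6, 25]
Tree (level-order array): [29, 16, 36, 13, 20, None, 39, 10, None, None, 23, None, 43, 6, None, None, 25]
Compute height bottom-up (empty subtree = -1):
  height(6) = 1 + max(-1, -1) = 0
  height(10) = 1 + max(0, -1) = 1
  height(13) = 1 + max(1, -1) = 2
  height(25) = 1 + max(-1, -1) = 0
  height(23) = 1 + max(-1, 0) = 1
  height(20) = 1 + max(-1, 1) = 2
  height(16) = 1 + max(2, 2) = 3
  height(43) = 1 + max(-1, -1) = 0
  height(39) = 1 + max(-1, 0) = 1
  height(36) = 1 + max(-1, 1) = 2
  height(29) = 1 + max(3, 2) = 4
Height = 4


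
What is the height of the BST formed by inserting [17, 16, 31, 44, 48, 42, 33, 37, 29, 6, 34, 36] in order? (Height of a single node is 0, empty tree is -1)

Insertion order: [17, 16, 31, 44, 48, 42, 33, 37, 29, 6, 34, 36]
Tree (level-order array): [17, 16, 31, 6, None, 29, 44, None, None, None, None, 42, 48, 33, None, None, None, None, 37, 34, None, None, 36]
Compute height bottom-up (empty subtree = -1):
  height(6) = 1 + max(-1, -1) = 0
  height(16) = 1 + max(0, -1) = 1
  height(29) = 1 + max(-1, -1) = 0
  height(36) = 1 + max(-1, -1) = 0
  height(34) = 1 + max(-1, 0) = 1
  height(37) = 1 + max(1, -1) = 2
  height(33) = 1 + max(-1, 2) = 3
  height(42) = 1 + max(3, -1) = 4
  height(48) = 1 + max(-1, -1) = 0
  height(44) = 1 + max(4, 0) = 5
  height(31) = 1 + max(0, 5) = 6
  height(17) = 1 + max(1, 6) = 7
Height = 7


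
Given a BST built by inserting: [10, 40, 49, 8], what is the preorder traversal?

Tree insertion order: [10, 40, 49, 8]
Tree (level-order array): [10, 8, 40, None, None, None, 49]
Preorder traversal: [10, 8, 40, 49]


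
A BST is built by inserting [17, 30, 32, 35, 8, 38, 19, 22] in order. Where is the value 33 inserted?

Starting tree (level order): [17, 8, 30, None, None, 19, 32, None, 22, None, 35, None, None, None, 38]
Insertion path: 17 -> 30 -> 32 -> 35
Result: insert 33 as left child of 35
Final tree (level order): [17, 8, 30, None, None, 19, 32, None, 22, None, 35, None, None, 33, 38]


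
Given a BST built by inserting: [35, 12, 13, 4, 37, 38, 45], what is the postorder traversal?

Tree insertion order: [35, 12, 13, 4, 37, 38, 45]
Tree (level-order array): [35, 12, 37, 4, 13, None, 38, None, None, None, None, None, 45]
Postorder traversal: [4, 13, 12, 45, 38, 37, 35]


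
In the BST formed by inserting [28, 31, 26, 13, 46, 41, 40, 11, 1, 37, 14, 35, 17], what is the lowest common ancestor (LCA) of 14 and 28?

Tree insertion order: [28, 31, 26, 13, 46, 41, 40, 11, 1, 37, 14, 35, 17]
Tree (level-order array): [28, 26, 31, 13, None, None, 46, 11, 14, 41, None, 1, None, None, 17, 40, None, None, None, None, None, 37, None, 35]
In a BST, the LCA of p=14, q=28 is the first node v on the
root-to-leaf path with p <= v <= q (go left if both < v, right if both > v).
Walk from root:
  at 28: 14 <= 28 <= 28, this is the LCA
LCA = 28


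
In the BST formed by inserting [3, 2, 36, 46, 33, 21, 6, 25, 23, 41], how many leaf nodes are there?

Tree built from: [3, 2, 36, 46, 33, 21, 6, 25, 23, 41]
Tree (level-order array): [3, 2, 36, None, None, 33, 46, 21, None, 41, None, 6, 25, None, None, None, None, 23]
Rule: A leaf has 0 children.
Per-node child counts:
  node 3: 2 child(ren)
  node 2: 0 child(ren)
  node 36: 2 child(ren)
  node 33: 1 child(ren)
  node 21: 2 child(ren)
  node 6: 0 child(ren)
  node 25: 1 child(ren)
  node 23: 0 child(ren)
  node 46: 1 child(ren)
  node 41: 0 child(ren)
Matching nodes: [2, 6, 23, 41]
Count of leaf nodes: 4


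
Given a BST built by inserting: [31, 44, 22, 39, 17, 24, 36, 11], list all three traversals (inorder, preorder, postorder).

Tree insertion order: [31, 44, 22, 39, 17, 24, 36, 11]
Tree (level-order array): [31, 22, 44, 17, 24, 39, None, 11, None, None, None, 36]
Inorder (L, root, R): [11, 17, 22, 24, 31, 36, 39, 44]
Preorder (root, L, R): [31, 22, 17, 11, 24, 44, 39, 36]
Postorder (L, R, root): [11, 17, 24, 22, 36, 39, 44, 31]


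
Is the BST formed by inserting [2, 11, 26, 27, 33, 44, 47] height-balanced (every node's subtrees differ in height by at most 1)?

Tree (level-order array): [2, None, 11, None, 26, None, 27, None, 33, None, 44, None, 47]
Definition: a tree is height-balanced if, at every node, |h(left) - h(right)| <= 1 (empty subtree has height -1).
Bottom-up per-node check:
  node 47: h_left=-1, h_right=-1, diff=0 [OK], height=0
  node 44: h_left=-1, h_right=0, diff=1 [OK], height=1
  node 33: h_left=-1, h_right=1, diff=2 [FAIL (|-1-1|=2 > 1)], height=2
  node 27: h_left=-1, h_right=2, diff=3 [FAIL (|-1-2|=3 > 1)], height=3
  node 26: h_left=-1, h_right=3, diff=4 [FAIL (|-1-3|=4 > 1)], height=4
  node 11: h_left=-1, h_right=4, diff=5 [FAIL (|-1-4|=5 > 1)], height=5
  node 2: h_left=-1, h_right=5, diff=6 [FAIL (|-1-5|=6 > 1)], height=6
Node 33 violates the condition: |-1 - 1| = 2 > 1.
Result: Not balanced


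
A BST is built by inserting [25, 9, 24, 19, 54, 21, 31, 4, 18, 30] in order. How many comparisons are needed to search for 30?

Search path for 30: 25 -> 54 -> 31 -> 30
Found: True
Comparisons: 4


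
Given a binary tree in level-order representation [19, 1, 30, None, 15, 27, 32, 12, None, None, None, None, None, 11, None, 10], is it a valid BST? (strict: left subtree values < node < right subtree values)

Level-order array: [19, 1, 30, None, 15, 27, 32, 12, None, None, None, None, None, 11, None, 10]
Validate using subtree bounds (lo, hi): at each node, require lo < value < hi,
then recurse left with hi=value and right with lo=value.
Preorder trace (stopping at first violation):
  at node 19 with bounds (-inf, +inf): OK
  at node 1 with bounds (-inf, 19): OK
  at node 15 with bounds (1, 19): OK
  at node 12 with bounds (1, 15): OK
  at node 11 with bounds (1, 12): OK
  at node 10 with bounds (1, 11): OK
  at node 30 with bounds (19, +inf): OK
  at node 27 with bounds (19, 30): OK
  at node 32 with bounds (30, +inf): OK
No violation found at any node.
Result: Valid BST


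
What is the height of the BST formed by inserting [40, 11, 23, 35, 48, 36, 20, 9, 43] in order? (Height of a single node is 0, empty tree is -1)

Insertion order: [40, 11, 23, 35, 48, 36, 20, 9, 43]
Tree (level-order array): [40, 11, 48, 9, 23, 43, None, None, None, 20, 35, None, None, None, None, None, 36]
Compute height bottom-up (empty subtree = -1):
  height(9) = 1 + max(-1, -1) = 0
  height(20) = 1 + max(-1, -1) = 0
  height(36) = 1 + max(-1, -1) = 0
  height(35) = 1 + max(-1, 0) = 1
  height(23) = 1 + max(0, 1) = 2
  height(11) = 1 + max(0, 2) = 3
  height(43) = 1 + max(-1, -1) = 0
  height(48) = 1 + max(0, -1) = 1
  height(40) = 1 + max(3, 1) = 4
Height = 4


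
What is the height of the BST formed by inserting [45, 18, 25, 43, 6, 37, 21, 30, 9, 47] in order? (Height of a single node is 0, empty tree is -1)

Insertion order: [45, 18, 25, 43, 6, 37, 21, 30, 9, 47]
Tree (level-order array): [45, 18, 47, 6, 25, None, None, None, 9, 21, 43, None, None, None, None, 37, None, 30]
Compute height bottom-up (empty subtree = -1):
  height(9) = 1 + max(-1, -1) = 0
  height(6) = 1 + max(-1, 0) = 1
  height(21) = 1 + max(-1, -1) = 0
  height(30) = 1 + max(-1, -1) = 0
  height(37) = 1 + max(0, -1) = 1
  height(43) = 1 + max(1, -1) = 2
  height(25) = 1 + max(0, 2) = 3
  height(18) = 1 + max(1, 3) = 4
  height(47) = 1 + max(-1, -1) = 0
  height(45) = 1 + max(4, 0) = 5
Height = 5


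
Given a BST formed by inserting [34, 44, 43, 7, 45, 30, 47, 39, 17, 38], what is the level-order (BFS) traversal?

Tree insertion order: [34, 44, 43, 7, 45, 30, 47, 39, 17, 38]
Tree (level-order array): [34, 7, 44, None, 30, 43, 45, 17, None, 39, None, None, 47, None, None, 38]
BFS from the root, enqueuing left then right child of each popped node:
  queue [34] -> pop 34, enqueue [7, 44], visited so far: [34]
  queue [7, 44] -> pop 7, enqueue [30], visited so far: [34, 7]
  queue [44, 30] -> pop 44, enqueue [43, 45], visited so far: [34, 7, 44]
  queue [30, 43, 45] -> pop 30, enqueue [17], visited so far: [34, 7, 44, 30]
  queue [43, 45, 17] -> pop 43, enqueue [39], visited so far: [34, 7, 44, 30, 43]
  queue [45, 17, 39] -> pop 45, enqueue [47], visited so far: [34, 7, 44, 30, 43, 45]
  queue [17, 39, 47] -> pop 17, enqueue [none], visited so far: [34, 7, 44, 30, 43, 45, 17]
  queue [39, 47] -> pop 39, enqueue [38], visited so far: [34, 7, 44, 30, 43, 45, 17, 39]
  queue [47, 38] -> pop 47, enqueue [none], visited so far: [34, 7, 44, 30, 43, 45, 17, 39, 47]
  queue [38] -> pop 38, enqueue [none], visited so far: [34, 7, 44, 30, 43, 45, 17, 39, 47, 38]
Result: [34, 7, 44, 30, 43, 45, 17, 39, 47, 38]
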